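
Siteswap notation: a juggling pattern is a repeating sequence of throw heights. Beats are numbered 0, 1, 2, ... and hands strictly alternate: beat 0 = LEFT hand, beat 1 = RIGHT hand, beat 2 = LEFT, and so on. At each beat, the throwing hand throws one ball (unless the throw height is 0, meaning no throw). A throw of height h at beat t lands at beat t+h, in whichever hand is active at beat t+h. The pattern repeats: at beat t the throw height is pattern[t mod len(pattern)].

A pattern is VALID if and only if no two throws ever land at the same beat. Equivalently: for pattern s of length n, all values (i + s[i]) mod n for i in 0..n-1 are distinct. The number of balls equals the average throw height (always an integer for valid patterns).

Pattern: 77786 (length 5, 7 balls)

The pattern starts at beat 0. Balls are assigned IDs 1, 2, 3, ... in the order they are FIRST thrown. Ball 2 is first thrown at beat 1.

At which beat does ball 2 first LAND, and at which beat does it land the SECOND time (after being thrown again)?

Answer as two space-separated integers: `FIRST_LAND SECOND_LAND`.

Answer: 8 16

Derivation:
Beat 0 (L): throw ball1 h=7 -> lands@7:R; in-air after throw: [b1@7:R]
Beat 1 (R): throw ball2 h=7 -> lands@8:L; in-air after throw: [b1@7:R b2@8:L]
Beat 2 (L): throw ball3 h=7 -> lands@9:R; in-air after throw: [b1@7:R b2@8:L b3@9:R]
Beat 3 (R): throw ball4 h=8 -> lands@11:R; in-air after throw: [b1@7:R b2@8:L b3@9:R b4@11:R]
Beat 4 (L): throw ball5 h=6 -> lands@10:L; in-air after throw: [b1@7:R b2@8:L b3@9:R b5@10:L b4@11:R]
Beat 5 (R): throw ball6 h=7 -> lands@12:L; in-air after throw: [b1@7:R b2@8:L b3@9:R b5@10:L b4@11:R b6@12:L]
Beat 6 (L): throw ball7 h=7 -> lands@13:R; in-air after throw: [b1@7:R b2@8:L b3@9:R b5@10:L b4@11:R b6@12:L b7@13:R]
Beat 7 (R): throw ball1 h=7 -> lands@14:L; in-air after throw: [b2@8:L b3@9:R b5@10:L b4@11:R b6@12:L b7@13:R b1@14:L]
Beat 8 (L): throw ball2 h=8 -> lands@16:L; in-air after throw: [b3@9:R b5@10:L b4@11:R b6@12:L b7@13:R b1@14:L b2@16:L]
Beat 9 (R): throw ball3 h=6 -> lands@15:R; in-air after throw: [b5@10:L b4@11:R b6@12:L b7@13:R b1@14:L b3@15:R b2@16:L]
Beat 10 (L): throw ball5 h=7 -> lands@17:R; in-air after throw: [b4@11:R b6@12:L b7@13:R b1@14:L b3@15:R b2@16:L b5@17:R]
Beat 11 (R): throw ball4 h=7 -> lands@18:L; in-air after throw: [b6@12:L b7@13:R b1@14:L b3@15:R b2@16:L b5@17:R b4@18:L]
Beat 12 (L): throw ball6 h=7 -> lands@19:R; in-air after throw: [b7@13:R b1@14:L b3@15:R b2@16:L b5@17:R b4@18:L b6@19:R]
Beat 13 (R): throw ball7 h=8 -> lands@21:R; in-air after throw: [b1@14:L b3@15:R b2@16:L b5@17:R b4@18:L b6@19:R b7@21:R]
Beat 14 (L): throw ball1 h=6 -> lands@20:L; in-air after throw: [b3@15:R b2@16:L b5@17:R b4@18:L b6@19:R b1@20:L b7@21:R]
Beat 15 (R): throw ball3 h=7 -> lands@22:L; in-air after throw: [b2@16:L b5@17:R b4@18:L b6@19:R b1@20:L b7@21:R b3@22:L]
Beat 16 (L): throw ball2 h=7 -> lands@23:R; in-air after throw: [b5@17:R b4@18:L b6@19:R b1@20:L b7@21:R b3@22:L b2@23:R]
Ball 2: thrown@1 h=7 -> first land @8; rethrown@8 h=8 -> second land @16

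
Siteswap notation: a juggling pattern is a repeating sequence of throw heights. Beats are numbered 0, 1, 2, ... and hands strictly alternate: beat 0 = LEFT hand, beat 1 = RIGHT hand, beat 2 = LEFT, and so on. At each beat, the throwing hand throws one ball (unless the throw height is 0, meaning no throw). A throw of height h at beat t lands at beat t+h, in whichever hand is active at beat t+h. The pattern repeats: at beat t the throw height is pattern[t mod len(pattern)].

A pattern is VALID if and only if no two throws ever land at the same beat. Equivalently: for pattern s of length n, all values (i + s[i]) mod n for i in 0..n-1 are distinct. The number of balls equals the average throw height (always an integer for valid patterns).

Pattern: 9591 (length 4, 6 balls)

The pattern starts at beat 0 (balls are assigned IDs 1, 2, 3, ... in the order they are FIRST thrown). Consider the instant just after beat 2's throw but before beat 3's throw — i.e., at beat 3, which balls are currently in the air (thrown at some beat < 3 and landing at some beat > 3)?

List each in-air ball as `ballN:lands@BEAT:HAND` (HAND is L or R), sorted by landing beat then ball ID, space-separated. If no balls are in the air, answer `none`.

Answer: ball2:lands@6:L ball1:lands@9:R ball3:lands@11:R

Derivation:
Beat 0 (L): throw ball1 h=9 -> lands@9:R; in-air after throw: [b1@9:R]
Beat 1 (R): throw ball2 h=5 -> lands@6:L; in-air after throw: [b2@6:L b1@9:R]
Beat 2 (L): throw ball3 h=9 -> lands@11:R; in-air after throw: [b2@6:L b1@9:R b3@11:R]
Beat 3 (R): throw ball4 h=1 -> lands@4:L; in-air after throw: [b4@4:L b2@6:L b1@9:R b3@11:R]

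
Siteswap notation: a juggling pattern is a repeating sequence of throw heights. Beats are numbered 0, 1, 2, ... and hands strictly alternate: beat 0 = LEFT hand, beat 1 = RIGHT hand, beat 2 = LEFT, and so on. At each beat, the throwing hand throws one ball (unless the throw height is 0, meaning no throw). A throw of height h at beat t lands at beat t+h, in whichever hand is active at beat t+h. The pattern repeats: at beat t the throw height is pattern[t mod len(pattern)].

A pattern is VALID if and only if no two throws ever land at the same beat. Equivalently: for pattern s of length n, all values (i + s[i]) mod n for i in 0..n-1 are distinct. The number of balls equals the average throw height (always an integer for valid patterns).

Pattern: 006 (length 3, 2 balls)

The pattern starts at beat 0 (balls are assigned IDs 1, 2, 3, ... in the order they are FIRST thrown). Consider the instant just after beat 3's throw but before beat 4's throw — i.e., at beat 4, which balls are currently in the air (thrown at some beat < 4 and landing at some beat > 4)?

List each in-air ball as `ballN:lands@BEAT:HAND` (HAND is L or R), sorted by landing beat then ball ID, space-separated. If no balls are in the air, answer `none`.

Answer: ball1:lands@8:L

Derivation:
Beat 2 (L): throw ball1 h=6 -> lands@8:L; in-air after throw: [b1@8:L]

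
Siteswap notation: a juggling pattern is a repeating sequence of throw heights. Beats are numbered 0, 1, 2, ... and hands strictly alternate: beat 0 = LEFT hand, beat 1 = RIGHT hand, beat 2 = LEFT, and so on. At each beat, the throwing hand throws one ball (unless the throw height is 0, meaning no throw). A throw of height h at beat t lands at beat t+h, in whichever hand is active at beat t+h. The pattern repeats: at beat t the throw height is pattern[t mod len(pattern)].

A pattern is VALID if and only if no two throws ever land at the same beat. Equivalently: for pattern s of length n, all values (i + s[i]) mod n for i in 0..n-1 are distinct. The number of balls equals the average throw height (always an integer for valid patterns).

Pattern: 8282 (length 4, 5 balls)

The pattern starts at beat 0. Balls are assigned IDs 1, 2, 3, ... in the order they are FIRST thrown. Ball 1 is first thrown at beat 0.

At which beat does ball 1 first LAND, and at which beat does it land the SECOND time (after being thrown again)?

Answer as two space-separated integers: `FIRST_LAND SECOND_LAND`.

Answer: 8 16

Derivation:
Beat 0 (L): throw ball1 h=8 -> lands@8:L; in-air after throw: [b1@8:L]
Beat 1 (R): throw ball2 h=2 -> lands@3:R; in-air after throw: [b2@3:R b1@8:L]
Beat 2 (L): throw ball3 h=8 -> lands@10:L; in-air after throw: [b2@3:R b1@8:L b3@10:L]
Beat 3 (R): throw ball2 h=2 -> lands@5:R; in-air after throw: [b2@5:R b1@8:L b3@10:L]
Beat 4 (L): throw ball4 h=8 -> lands@12:L; in-air after throw: [b2@5:R b1@8:L b3@10:L b4@12:L]
Beat 5 (R): throw ball2 h=2 -> lands@7:R; in-air after throw: [b2@7:R b1@8:L b3@10:L b4@12:L]
Beat 6 (L): throw ball5 h=8 -> lands@14:L; in-air after throw: [b2@7:R b1@8:L b3@10:L b4@12:L b5@14:L]
Beat 7 (R): throw ball2 h=2 -> lands@9:R; in-air after throw: [b1@8:L b2@9:R b3@10:L b4@12:L b5@14:L]
Beat 8 (L): throw ball1 h=8 -> lands@16:L; in-air after throw: [b2@9:R b3@10:L b4@12:L b5@14:L b1@16:L]
Beat 9 (R): throw ball2 h=2 -> lands@11:R; in-air after throw: [b3@10:L b2@11:R b4@12:L b5@14:L b1@16:L]
Beat 10 (L): throw ball3 h=8 -> lands@18:L; in-air after throw: [b2@11:R b4@12:L b5@14:L b1@16:L b3@18:L]
Beat 11 (R): throw ball2 h=2 -> lands@13:R; in-air after throw: [b4@12:L b2@13:R b5@14:L b1@16:L b3@18:L]
Beat 12 (L): throw ball4 h=8 -> lands@20:L; in-air after throw: [b2@13:R b5@14:L b1@16:L b3@18:L b4@20:L]
Beat 13 (R): throw ball2 h=2 -> lands@15:R; in-air after throw: [b5@14:L b2@15:R b1@16:L b3@18:L b4@20:L]
Ball 1: thrown@0 h=8 -> first land @8; rethrown@8 h=8 -> second land @16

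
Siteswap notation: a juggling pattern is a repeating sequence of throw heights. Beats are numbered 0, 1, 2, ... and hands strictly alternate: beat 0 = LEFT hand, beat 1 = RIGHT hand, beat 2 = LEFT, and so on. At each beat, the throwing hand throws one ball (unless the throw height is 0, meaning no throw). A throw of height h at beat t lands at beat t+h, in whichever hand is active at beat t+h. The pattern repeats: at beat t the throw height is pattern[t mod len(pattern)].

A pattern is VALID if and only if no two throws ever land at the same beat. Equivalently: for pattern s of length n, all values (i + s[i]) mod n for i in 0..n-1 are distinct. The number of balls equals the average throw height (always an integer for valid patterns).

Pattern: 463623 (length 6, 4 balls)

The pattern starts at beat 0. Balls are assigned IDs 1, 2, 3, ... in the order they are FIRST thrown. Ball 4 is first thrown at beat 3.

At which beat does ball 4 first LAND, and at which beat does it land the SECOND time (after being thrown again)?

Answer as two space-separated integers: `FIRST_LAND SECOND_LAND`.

Beat 0 (L): throw ball1 h=4 -> lands@4:L; in-air after throw: [b1@4:L]
Beat 1 (R): throw ball2 h=6 -> lands@7:R; in-air after throw: [b1@4:L b2@7:R]
Beat 2 (L): throw ball3 h=3 -> lands@5:R; in-air after throw: [b1@4:L b3@5:R b2@7:R]
Beat 3 (R): throw ball4 h=6 -> lands@9:R; in-air after throw: [b1@4:L b3@5:R b2@7:R b4@9:R]
Beat 4 (L): throw ball1 h=2 -> lands@6:L; in-air after throw: [b3@5:R b1@6:L b2@7:R b4@9:R]
Beat 5 (R): throw ball3 h=3 -> lands@8:L; in-air after throw: [b1@6:L b2@7:R b3@8:L b4@9:R]
Beat 6 (L): throw ball1 h=4 -> lands@10:L; in-air after throw: [b2@7:R b3@8:L b4@9:R b1@10:L]
Beat 7 (R): throw ball2 h=6 -> lands@13:R; in-air after throw: [b3@8:L b4@9:R b1@10:L b2@13:R]
Beat 8 (L): throw ball3 h=3 -> lands@11:R; in-air after throw: [b4@9:R b1@10:L b3@11:R b2@13:R]
Beat 9 (R): throw ball4 h=6 -> lands@15:R; in-air after throw: [b1@10:L b3@11:R b2@13:R b4@15:R]
Beat 10 (L): throw ball1 h=2 -> lands@12:L; in-air after throw: [b3@11:R b1@12:L b2@13:R b4@15:R]
Beat 11 (R): throw ball3 h=3 -> lands@14:L; in-air after throw: [b1@12:L b2@13:R b3@14:L b4@15:R]
Beat 12 (L): throw ball1 h=4 -> lands@16:L; in-air after throw: [b2@13:R b3@14:L b4@15:R b1@16:L]
Beat 13 (R): throw ball2 h=6 -> lands@19:R; in-air after throw: [b3@14:L b4@15:R b1@16:L b2@19:R]
Beat 14 (L): throw ball3 h=3 -> lands@17:R; in-air after throw: [b4@15:R b1@16:L b3@17:R b2@19:R]
Beat 15 (R): throw ball4 h=6 -> lands@21:R; in-air after throw: [b1@16:L b3@17:R b2@19:R b4@21:R]
Ball 4: thrown@3 h=6 -> first land @9; rethrown@9 h=6 -> second land @15

Answer: 9 15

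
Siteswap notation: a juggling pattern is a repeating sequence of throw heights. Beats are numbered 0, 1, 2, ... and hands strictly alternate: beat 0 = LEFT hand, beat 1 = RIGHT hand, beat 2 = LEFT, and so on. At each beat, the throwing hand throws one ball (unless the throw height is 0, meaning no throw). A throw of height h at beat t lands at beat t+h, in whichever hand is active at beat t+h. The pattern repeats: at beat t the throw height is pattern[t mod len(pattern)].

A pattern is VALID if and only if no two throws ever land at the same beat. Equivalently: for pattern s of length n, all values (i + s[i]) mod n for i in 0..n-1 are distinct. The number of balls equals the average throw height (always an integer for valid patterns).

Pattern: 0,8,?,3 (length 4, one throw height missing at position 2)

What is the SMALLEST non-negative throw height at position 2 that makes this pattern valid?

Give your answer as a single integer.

i=0: (0 + 0) mod 4 = 0
i=1: (1 + 8) mod 4 = 1
i=2: s[i]=? (unknown)
i=3: (3 + 3) mod 4 = 2
Known residues: [0, 1, 2]; need a permutation of 0..3, so missing residue r = 3
Need (2 + s) mod 4 = 3; smallest s = (3 - 2) mod 4 = 1

Answer: 1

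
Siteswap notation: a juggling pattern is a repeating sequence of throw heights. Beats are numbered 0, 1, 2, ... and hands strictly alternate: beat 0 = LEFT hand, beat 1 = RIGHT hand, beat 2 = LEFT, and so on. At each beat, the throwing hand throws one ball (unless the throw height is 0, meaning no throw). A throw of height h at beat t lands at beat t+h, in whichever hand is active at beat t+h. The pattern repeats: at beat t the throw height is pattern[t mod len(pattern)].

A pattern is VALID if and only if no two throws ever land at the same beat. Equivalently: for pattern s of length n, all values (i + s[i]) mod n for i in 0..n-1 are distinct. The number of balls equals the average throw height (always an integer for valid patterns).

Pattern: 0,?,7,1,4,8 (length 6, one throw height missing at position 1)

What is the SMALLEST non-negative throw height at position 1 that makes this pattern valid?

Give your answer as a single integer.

Answer: 4

Derivation:
i=0: (0 + 0) mod 6 = 0
i=1: s[i]=? (unknown)
i=2: (2 + 7) mod 6 = 3
i=3: (3 + 1) mod 6 = 4
i=4: (4 + 4) mod 6 = 2
i=5: (5 + 8) mod 6 = 1
Known residues: [0, 1, 2, 3, 4]; need a permutation of 0..5, so missing residue r = 5
Need (1 + s) mod 6 = 5; smallest s = (5 - 1) mod 6 = 4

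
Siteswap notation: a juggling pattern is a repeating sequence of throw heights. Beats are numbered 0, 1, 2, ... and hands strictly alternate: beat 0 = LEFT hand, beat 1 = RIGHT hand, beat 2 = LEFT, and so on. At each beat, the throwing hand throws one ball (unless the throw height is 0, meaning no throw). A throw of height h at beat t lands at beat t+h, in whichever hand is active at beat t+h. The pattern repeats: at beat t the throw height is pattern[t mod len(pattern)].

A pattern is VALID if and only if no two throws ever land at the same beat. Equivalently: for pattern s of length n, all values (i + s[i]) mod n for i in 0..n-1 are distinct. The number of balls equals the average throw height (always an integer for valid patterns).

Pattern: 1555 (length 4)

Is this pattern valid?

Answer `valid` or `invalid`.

i=0: (i + s[i]) mod n = (0 + 1) mod 4 = 1
i=1: (i + s[i]) mod n = (1 + 5) mod 4 = 2
i=2: (i + s[i]) mod n = (2 + 5) mod 4 = 3
i=3: (i + s[i]) mod n = (3 + 5) mod 4 = 0
Residues: [1, 2, 3, 0], distinct: True

Answer: valid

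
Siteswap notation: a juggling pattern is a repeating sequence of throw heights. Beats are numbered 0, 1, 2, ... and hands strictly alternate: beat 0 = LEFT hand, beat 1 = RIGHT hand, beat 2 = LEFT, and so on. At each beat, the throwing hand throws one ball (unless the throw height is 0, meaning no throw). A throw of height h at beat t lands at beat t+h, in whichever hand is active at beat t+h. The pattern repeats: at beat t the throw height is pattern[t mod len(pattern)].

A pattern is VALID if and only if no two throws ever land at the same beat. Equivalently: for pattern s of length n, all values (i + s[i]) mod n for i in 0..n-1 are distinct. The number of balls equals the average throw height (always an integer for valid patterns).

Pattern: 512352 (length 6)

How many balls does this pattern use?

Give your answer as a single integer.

Answer: 3

Derivation:
Pattern = [5, 1, 2, 3, 5, 2], length n = 6
  position 0: throw height = 5, running sum = 5
  position 1: throw height = 1, running sum = 6
  position 2: throw height = 2, running sum = 8
  position 3: throw height = 3, running sum = 11
  position 4: throw height = 5, running sum = 16
  position 5: throw height = 2, running sum = 18
Total sum = 18; balls = sum / n = 18 / 6 = 3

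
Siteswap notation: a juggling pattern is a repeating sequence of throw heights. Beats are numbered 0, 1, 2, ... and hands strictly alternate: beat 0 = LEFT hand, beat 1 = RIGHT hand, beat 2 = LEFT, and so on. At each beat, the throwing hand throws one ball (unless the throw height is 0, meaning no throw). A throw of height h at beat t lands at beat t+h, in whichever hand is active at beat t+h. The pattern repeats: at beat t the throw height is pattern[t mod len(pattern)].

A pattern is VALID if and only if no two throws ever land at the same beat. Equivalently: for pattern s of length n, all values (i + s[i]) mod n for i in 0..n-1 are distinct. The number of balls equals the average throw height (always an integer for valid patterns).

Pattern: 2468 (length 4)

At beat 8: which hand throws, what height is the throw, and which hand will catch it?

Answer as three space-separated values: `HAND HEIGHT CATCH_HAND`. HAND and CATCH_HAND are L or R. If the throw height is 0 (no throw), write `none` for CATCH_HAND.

Beat 8: 8 mod 2 = 0, so hand = L
Throw height = pattern[8 mod 4] = pattern[0] = 2
Lands at beat 8+2=10, 10 mod 2 = 0, so catch hand = L

Answer: L 2 L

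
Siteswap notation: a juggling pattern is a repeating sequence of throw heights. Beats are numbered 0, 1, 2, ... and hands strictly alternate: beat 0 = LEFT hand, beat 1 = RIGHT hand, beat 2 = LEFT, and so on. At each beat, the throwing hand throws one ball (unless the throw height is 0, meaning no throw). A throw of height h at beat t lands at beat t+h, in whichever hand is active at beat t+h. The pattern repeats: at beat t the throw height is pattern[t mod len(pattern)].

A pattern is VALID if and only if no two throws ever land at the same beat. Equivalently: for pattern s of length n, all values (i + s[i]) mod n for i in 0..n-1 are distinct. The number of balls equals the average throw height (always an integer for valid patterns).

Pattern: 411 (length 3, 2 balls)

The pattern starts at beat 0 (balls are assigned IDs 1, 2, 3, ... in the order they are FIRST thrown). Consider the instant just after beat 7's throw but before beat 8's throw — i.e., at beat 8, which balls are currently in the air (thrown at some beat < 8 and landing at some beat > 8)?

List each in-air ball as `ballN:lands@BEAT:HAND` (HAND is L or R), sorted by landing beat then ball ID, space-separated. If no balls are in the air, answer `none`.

Beat 0 (L): throw ball1 h=4 -> lands@4:L; in-air after throw: [b1@4:L]
Beat 1 (R): throw ball2 h=1 -> lands@2:L; in-air after throw: [b2@2:L b1@4:L]
Beat 2 (L): throw ball2 h=1 -> lands@3:R; in-air after throw: [b2@3:R b1@4:L]
Beat 3 (R): throw ball2 h=4 -> lands@7:R; in-air after throw: [b1@4:L b2@7:R]
Beat 4 (L): throw ball1 h=1 -> lands@5:R; in-air after throw: [b1@5:R b2@7:R]
Beat 5 (R): throw ball1 h=1 -> lands@6:L; in-air after throw: [b1@6:L b2@7:R]
Beat 6 (L): throw ball1 h=4 -> lands@10:L; in-air after throw: [b2@7:R b1@10:L]
Beat 7 (R): throw ball2 h=1 -> lands@8:L; in-air after throw: [b2@8:L b1@10:L]
Beat 8 (L): throw ball2 h=1 -> lands@9:R; in-air after throw: [b2@9:R b1@10:L]

Answer: ball1:lands@10:L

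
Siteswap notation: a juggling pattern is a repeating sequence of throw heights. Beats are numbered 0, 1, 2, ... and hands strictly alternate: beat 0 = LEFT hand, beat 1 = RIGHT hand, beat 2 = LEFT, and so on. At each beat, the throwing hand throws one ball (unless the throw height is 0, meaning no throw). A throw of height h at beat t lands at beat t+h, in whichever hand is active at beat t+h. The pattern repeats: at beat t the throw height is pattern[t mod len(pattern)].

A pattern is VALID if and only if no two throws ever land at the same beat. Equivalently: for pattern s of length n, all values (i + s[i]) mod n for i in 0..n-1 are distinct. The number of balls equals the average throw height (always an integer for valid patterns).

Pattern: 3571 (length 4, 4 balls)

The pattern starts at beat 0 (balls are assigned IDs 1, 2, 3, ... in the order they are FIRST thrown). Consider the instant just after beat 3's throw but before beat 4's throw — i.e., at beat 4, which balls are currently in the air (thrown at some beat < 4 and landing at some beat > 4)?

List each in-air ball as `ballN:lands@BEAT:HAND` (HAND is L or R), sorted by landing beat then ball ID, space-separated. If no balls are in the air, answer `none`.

Beat 0 (L): throw ball1 h=3 -> lands@3:R; in-air after throw: [b1@3:R]
Beat 1 (R): throw ball2 h=5 -> lands@6:L; in-air after throw: [b1@3:R b2@6:L]
Beat 2 (L): throw ball3 h=7 -> lands@9:R; in-air after throw: [b1@3:R b2@6:L b3@9:R]
Beat 3 (R): throw ball1 h=1 -> lands@4:L; in-air after throw: [b1@4:L b2@6:L b3@9:R]
Beat 4 (L): throw ball1 h=3 -> lands@7:R; in-air after throw: [b2@6:L b1@7:R b3@9:R]

Answer: ball2:lands@6:L ball3:lands@9:R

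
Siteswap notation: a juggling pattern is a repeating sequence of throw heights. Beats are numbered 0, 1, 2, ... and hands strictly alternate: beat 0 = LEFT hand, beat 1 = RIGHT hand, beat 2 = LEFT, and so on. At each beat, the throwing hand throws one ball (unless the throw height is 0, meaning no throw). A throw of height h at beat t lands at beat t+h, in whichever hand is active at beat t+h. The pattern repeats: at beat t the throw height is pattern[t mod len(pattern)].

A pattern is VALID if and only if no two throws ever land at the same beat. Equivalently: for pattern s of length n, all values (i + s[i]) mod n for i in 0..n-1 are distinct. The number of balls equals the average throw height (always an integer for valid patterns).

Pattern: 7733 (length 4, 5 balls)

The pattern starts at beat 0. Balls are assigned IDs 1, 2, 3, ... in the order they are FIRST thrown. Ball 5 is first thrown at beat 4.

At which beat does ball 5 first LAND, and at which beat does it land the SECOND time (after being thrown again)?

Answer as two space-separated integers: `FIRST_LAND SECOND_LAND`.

Beat 0 (L): throw ball1 h=7 -> lands@7:R; in-air after throw: [b1@7:R]
Beat 1 (R): throw ball2 h=7 -> lands@8:L; in-air after throw: [b1@7:R b2@8:L]
Beat 2 (L): throw ball3 h=3 -> lands@5:R; in-air after throw: [b3@5:R b1@7:R b2@8:L]
Beat 3 (R): throw ball4 h=3 -> lands@6:L; in-air after throw: [b3@5:R b4@6:L b1@7:R b2@8:L]
Beat 4 (L): throw ball5 h=7 -> lands@11:R; in-air after throw: [b3@5:R b4@6:L b1@7:R b2@8:L b5@11:R]
Beat 5 (R): throw ball3 h=7 -> lands@12:L; in-air after throw: [b4@6:L b1@7:R b2@8:L b5@11:R b3@12:L]
Beat 6 (L): throw ball4 h=3 -> lands@9:R; in-air after throw: [b1@7:R b2@8:L b4@9:R b5@11:R b3@12:L]
Beat 7 (R): throw ball1 h=3 -> lands@10:L; in-air after throw: [b2@8:L b4@9:R b1@10:L b5@11:R b3@12:L]
Beat 8 (L): throw ball2 h=7 -> lands@15:R; in-air after throw: [b4@9:R b1@10:L b5@11:R b3@12:L b2@15:R]
Beat 9 (R): throw ball4 h=7 -> lands@16:L; in-air after throw: [b1@10:L b5@11:R b3@12:L b2@15:R b4@16:L]
Beat 10 (L): throw ball1 h=3 -> lands@13:R; in-air after throw: [b5@11:R b3@12:L b1@13:R b2@15:R b4@16:L]
Beat 11 (R): throw ball5 h=3 -> lands@14:L; in-air after throw: [b3@12:L b1@13:R b5@14:L b2@15:R b4@16:L]
Beat 12 (L): throw ball3 h=7 -> lands@19:R; in-air after throw: [b1@13:R b5@14:L b2@15:R b4@16:L b3@19:R]
Beat 13 (R): throw ball1 h=7 -> lands@20:L; in-air after throw: [b5@14:L b2@15:R b4@16:L b3@19:R b1@20:L]
Beat 14 (L): throw ball5 h=3 -> lands@17:R; in-air after throw: [b2@15:R b4@16:L b5@17:R b3@19:R b1@20:L]
Ball 5: thrown@4 h=7 -> first land @11; rethrown@11 h=3 -> second land @14

Answer: 11 14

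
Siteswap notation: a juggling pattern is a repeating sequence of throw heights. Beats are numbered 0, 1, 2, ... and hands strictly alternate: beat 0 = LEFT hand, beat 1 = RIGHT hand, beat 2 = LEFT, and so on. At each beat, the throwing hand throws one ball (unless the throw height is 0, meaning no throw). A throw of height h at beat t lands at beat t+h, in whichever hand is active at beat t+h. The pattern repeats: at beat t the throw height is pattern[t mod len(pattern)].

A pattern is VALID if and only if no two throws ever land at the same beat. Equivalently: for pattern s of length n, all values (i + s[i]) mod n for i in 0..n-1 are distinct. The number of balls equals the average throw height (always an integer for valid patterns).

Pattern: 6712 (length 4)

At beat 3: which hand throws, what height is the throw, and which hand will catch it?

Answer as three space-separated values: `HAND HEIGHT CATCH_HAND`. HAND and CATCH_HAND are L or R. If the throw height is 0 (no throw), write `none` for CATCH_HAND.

Answer: R 2 R

Derivation:
Beat 3: 3 mod 2 = 1, so hand = R
Throw height = pattern[3 mod 4] = pattern[3] = 2
Lands at beat 3+2=5, 5 mod 2 = 1, so catch hand = R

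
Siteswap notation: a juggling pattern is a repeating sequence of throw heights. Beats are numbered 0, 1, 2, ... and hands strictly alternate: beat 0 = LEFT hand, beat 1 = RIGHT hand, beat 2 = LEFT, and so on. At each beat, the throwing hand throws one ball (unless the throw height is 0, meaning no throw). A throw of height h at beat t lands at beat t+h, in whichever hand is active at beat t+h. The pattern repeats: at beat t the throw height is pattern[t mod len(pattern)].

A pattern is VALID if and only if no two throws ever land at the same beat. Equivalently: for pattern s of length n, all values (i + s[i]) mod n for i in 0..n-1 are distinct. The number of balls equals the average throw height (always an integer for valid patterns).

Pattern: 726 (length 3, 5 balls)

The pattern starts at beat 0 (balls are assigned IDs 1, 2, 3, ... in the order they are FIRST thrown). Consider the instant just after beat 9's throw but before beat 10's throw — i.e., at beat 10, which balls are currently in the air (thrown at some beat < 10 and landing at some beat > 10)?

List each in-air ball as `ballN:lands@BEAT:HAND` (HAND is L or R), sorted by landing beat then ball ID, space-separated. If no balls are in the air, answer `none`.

Beat 0 (L): throw ball1 h=7 -> lands@7:R; in-air after throw: [b1@7:R]
Beat 1 (R): throw ball2 h=2 -> lands@3:R; in-air after throw: [b2@3:R b1@7:R]
Beat 2 (L): throw ball3 h=6 -> lands@8:L; in-air after throw: [b2@3:R b1@7:R b3@8:L]
Beat 3 (R): throw ball2 h=7 -> lands@10:L; in-air after throw: [b1@7:R b3@8:L b2@10:L]
Beat 4 (L): throw ball4 h=2 -> lands@6:L; in-air after throw: [b4@6:L b1@7:R b3@8:L b2@10:L]
Beat 5 (R): throw ball5 h=6 -> lands@11:R; in-air after throw: [b4@6:L b1@7:R b3@8:L b2@10:L b5@11:R]
Beat 6 (L): throw ball4 h=7 -> lands@13:R; in-air after throw: [b1@7:R b3@8:L b2@10:L b5@11:R b4@13:R]
Beat 7 (R): throw ball1 h=2 -> lands@9:R; in-air after throw: [b3@8:L b1@9:R b2@10:L b5@11:R b4@13:R]
Beat 8 (L): throw ball3 h=6 -> lands@14:L; in-air after throw: [b1@9:R b2@10:L b5@11:R b4@13:R b3@14:L]
Beat 9 (R): throw ball1 h=7 -> lands@16:L; in-air after throw: [b2@10:L b5@11:R b4@13:R b3@14:L b1@16:L]
Beat 10 (L): throw ball2 h=2 -> lands@12:L; in-air after throw: [b5@11:R b2@12:L b4@13:R b3@14:L b1@16:L]

Answer: ball5:lands@11:R ball4:lands@13:R ball3:lands@14:L ball1:lands@16:L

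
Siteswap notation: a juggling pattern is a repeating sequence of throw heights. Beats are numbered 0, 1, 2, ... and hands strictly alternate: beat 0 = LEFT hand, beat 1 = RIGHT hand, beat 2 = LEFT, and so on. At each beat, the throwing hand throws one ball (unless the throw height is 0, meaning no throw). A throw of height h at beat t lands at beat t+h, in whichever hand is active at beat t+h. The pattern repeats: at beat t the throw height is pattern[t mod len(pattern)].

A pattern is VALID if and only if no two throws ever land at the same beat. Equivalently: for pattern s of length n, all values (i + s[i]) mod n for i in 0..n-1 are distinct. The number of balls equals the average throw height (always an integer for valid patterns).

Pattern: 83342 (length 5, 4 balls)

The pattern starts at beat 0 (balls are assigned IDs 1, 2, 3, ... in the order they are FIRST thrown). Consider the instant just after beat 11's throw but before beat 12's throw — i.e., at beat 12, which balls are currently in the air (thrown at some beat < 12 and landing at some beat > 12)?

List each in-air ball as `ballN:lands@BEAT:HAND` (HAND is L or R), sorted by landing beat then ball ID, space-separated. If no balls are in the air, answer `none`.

Answer: ball3:lands@13:R ball2:lands@14:L ball4:lands@18:L

Derivation:
Beat 0 (L): throw ball1 h=8 -> lands@8:L; in-air after throw: [b1@8:L]
Beat 1 (R): throw ball2 h=3 -> lands@4:L; in-air after throw: [b2@4:L b1@8:L]
Beat 2 (L): throw ball3 h=3 -> lands@5:R; in-air after throw: [b2@4:L b3@5:R b1@8:L]
Beat 3 (R): throw ball4 h=4 -> lands@7:R; in-air after throw: [b2@4:L b3@5:R b4@7:R b1@8:L]
Beat 4 (L): throw ball2 h=2 -> lands@6:L; in-air after throw: [b3@5:R b2@6:L b4@7:R b1@8:L]
Beat 5 (R): throw ball3 h=8 -> lands@13:R; in-air after throw: [b2@6:L b4@7:R b1@8:L b3@13:R]
Beat 6 (L): throw ball2 h=3 -> lands@9:R; in-air after throw: [b4@7:R b1@8:L b2@9:R b3@13:R]
Beat 7 (R): throw ball4 h=3 -> lands@10:L; in-air after throw: [b1@8:L b2@9:R b4@10:L b3@13:R]
Beat 8 (L): throw ball1 h=4 -> lands@12:L; in-air after throw: [b2@9:R b4@10:L b1@12:L b3@13:R]
Beat 9 (R): throw ball2 h=2 -> lands@11:R; in-air after throw: [b4@10:L b2@11:R b1@12:L b3@13:R]
Beat 10 (L): throw ball4 h=8 -> lands@18:L; in-air after throw: [b2@11:R b1@12:L b3@13:R b4@18:L]
Beat 11 (R): throw ball2 h=3 -> lands@14:L; in-air after throw: [b1@12:L b3@13:R b2@14:L b4@18:L]
Beat 12 (L): throw ball1 h=3 -> lands@15:R; in-air after throw: [b3@13:R b2@14:L b1@15:R b4@18:L]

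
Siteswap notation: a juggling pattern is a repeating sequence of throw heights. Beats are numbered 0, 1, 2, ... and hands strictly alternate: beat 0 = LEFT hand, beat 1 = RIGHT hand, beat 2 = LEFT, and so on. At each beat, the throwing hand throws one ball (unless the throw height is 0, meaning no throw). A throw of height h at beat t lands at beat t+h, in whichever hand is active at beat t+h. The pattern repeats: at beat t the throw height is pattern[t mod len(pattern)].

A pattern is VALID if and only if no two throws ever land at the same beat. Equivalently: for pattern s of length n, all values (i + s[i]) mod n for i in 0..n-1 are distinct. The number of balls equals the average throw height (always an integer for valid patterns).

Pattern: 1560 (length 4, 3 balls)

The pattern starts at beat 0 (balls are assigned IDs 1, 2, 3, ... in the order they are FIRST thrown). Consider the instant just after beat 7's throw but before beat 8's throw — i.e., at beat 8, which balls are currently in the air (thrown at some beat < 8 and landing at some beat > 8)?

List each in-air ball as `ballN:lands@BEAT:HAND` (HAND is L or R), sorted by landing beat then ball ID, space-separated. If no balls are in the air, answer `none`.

Beat 0 (L): throw ball1 h=1 -> lands@1:R; in-air after throw: [b1@1:R]
Beat 1 (R): throw ball1 h=5 -> lands@6:L; in-air after throw: [b1@6:L]
Beat 2 (L): throw ball2 h=6 -> lands@8:L; in-air after throw: [b1@6:L b2@8:L]
Beat 4 (L): throw ball3 h=1 -> lands@5:R; in-air after throw: [b3@5:R b1@6:L b2@8:L]
Beat 5 (R): throw ball3 h=5 -> lands@10:L; in-air after throw: [b1@6:L b2@8:L b3@10:L]
Beat 6 (L): throw ball1 h=6 -> lands@12:L; in-air after throw: [b2@8:L b3@10:L b1@12:L]
Beat 8 (L): throw ball2 h=1 -> lands@9:R; in-air after throw: [b2@9:R b3@10:L b1@12:L]

Answer: ball3:lands@10:L ball1:lands@12:L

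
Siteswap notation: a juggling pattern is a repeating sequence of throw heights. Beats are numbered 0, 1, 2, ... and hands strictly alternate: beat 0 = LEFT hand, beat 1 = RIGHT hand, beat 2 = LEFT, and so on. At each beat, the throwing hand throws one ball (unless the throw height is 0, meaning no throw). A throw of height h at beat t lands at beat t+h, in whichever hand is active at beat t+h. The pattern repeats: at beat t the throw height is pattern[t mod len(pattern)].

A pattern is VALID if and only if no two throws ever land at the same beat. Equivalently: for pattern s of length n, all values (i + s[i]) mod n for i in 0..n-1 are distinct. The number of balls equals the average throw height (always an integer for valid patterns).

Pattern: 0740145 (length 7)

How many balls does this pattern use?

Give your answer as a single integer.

Answer: 3

Derivation:
Pattern = [0, 7, 4, 0, 1, 4, 5], length n = 7
  position 0: throw height = 0, running sum = 0
  position 1: throw height = 7, running sum = 7
  position 2: throw height = 4, running sum = 11
  position 3: throw height = 0, running sum = 11
  position 4: throw height = 1, running sum = 12
  position 5: throw height = 4, running sum = 16
  position 6: throw height = 5, running sum = 21
Total sum = 21; balls = sum / n = 21 / 7 = 3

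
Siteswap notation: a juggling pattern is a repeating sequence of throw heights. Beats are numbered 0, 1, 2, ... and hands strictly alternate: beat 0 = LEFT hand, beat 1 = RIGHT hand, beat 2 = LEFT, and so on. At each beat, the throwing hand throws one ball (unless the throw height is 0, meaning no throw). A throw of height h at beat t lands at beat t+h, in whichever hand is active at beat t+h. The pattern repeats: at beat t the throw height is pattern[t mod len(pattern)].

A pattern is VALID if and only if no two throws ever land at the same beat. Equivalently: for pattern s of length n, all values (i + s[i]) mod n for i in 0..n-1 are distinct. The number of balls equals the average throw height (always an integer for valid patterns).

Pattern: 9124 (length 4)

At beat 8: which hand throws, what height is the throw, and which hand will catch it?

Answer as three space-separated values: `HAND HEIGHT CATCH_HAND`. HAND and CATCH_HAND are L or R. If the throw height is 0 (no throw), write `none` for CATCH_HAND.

Answer: L 9 R

Derivation:
Beat 8: 8 mod 2 = 0, so hand = L
Throw height = pattern[8 mod 4] = pattern[0] = 9
Lands at beat 8+9=17, 17 mod 2 = 1, so catch hand = R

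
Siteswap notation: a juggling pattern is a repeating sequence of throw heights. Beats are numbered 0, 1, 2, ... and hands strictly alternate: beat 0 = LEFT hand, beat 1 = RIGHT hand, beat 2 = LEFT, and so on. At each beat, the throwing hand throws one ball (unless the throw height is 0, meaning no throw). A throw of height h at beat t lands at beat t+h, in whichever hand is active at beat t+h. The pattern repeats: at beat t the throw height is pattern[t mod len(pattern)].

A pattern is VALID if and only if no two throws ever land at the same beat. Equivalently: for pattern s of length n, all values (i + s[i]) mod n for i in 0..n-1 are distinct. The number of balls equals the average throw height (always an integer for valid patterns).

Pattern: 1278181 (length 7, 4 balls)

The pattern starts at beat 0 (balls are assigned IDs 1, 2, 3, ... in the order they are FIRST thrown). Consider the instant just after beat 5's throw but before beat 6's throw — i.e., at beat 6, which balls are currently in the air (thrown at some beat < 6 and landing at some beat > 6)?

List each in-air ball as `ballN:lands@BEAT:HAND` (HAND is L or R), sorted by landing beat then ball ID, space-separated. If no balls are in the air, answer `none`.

Beat 0 (L): throw ball1 h=1 -> lands@1:R; in-air after throw: [b1@1:R]
Beat 1 (R): throw ball1 h=2 -> lands@3:R; in-air after throw: [b1@3:R]
Beat 2 (L): throw ball2 h=7 -> lands@9:R; in-air after throw: [b1@3:R b2@9:R]
Beat 3 (R): throw ball1 h=8 -> lands@11:R; in-air after throw: [b2@9:R b1@11:R]
Beat 4 (L): throw ball3 h=1 -> lands@5:R; in-air after throw: [b3@5:R b2@9:R b1@11:R]
Beat 5 (R): throw ball3 h=8 -> lands@13:R; in-air after throw: [b2@9:R b1@11:R b3@13:R]
Beat 6 (L): throw ball4 h=1 -> lands@7:R; in-air after throw: [b4@7:R b2@9:R b1@11:R b3@13:R]

Answer: ball2:lands@9:R ball1:lands@11:R ball3:lands@13:R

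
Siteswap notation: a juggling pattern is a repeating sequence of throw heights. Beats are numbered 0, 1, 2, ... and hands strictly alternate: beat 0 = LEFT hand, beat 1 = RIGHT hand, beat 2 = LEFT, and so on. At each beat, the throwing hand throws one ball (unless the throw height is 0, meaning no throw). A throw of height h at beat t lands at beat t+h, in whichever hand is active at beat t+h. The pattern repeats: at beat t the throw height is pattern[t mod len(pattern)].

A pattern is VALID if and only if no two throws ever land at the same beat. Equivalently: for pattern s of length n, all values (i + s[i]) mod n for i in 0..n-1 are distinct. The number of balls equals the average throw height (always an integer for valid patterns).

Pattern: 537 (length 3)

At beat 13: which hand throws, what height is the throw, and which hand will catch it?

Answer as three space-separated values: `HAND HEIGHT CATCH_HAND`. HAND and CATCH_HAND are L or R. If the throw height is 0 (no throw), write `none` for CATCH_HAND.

Answer: R 3 L

Derivation:
Beat 13: 13 mod 2 = 1, so hand = R
Throw height = pattern[13 mod 3] = pattern[1] = 3
Lands at beat 13+3=16, 16 mod 2 = 0, so catch hand = L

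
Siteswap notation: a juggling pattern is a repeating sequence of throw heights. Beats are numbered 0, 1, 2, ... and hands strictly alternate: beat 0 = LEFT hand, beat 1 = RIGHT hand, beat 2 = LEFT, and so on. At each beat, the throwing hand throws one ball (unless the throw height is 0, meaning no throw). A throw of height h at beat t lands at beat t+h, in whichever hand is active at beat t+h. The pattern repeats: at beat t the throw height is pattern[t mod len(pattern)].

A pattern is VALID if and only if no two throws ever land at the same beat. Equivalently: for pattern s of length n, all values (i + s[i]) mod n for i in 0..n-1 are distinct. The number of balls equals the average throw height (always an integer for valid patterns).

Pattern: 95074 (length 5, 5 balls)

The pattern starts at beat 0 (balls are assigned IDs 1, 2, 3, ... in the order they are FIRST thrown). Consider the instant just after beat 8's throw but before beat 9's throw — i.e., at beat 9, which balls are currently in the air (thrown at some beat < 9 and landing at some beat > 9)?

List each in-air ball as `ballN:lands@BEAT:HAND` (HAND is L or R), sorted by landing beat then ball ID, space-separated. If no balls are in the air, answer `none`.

Beat 0 (L): throw ball1 h=9 -> lands@9:R; in-air after throw: [b1@9:R]
Beat 1 (R): throw ball2 h=5 -> lands@6:L; in-air after throw: [b2@6:L b1@9:R]
Beat 3 (R): throw ball3 h=7 -> lands@10:L; in-air after throw: [b2@6:L b1@9:R b3@10:L]
Beat 4 (L): throw ball4 h=4 -> lands@8:L; in-air after throw: [b2@6:L b4@8:L b1@9:R b3@10:L]
Beat 5 (R): throw ball5 h=9 -> lands@14:L; in-air after throw: [b2@6:L b4@8:L b1@9:R b3@10:L b5@14:L]
Beat 6 (L): throw ball2 h=5 -> lands@11:R; in-air after throw: [b4@8:L b1@9:R b3@10:L b2@11:R b5@14:L]
Beat 8 (L): throw ball4 h=7 -> lands@15:R; in-air after throw: [b1@9:R b3@10:L b2@11:R b5@14:L b4@15:R]
Beat 9 (R): throw ball1 h=4 -> lands@13:R; in-air after throw: [b3@10:L b2@11:R b1@13:R b5@14:L b4@15:R]

Answer: ball3:lands@10:L ball2:lands@11:R ball5:lands@14:L ball4:lands@15:R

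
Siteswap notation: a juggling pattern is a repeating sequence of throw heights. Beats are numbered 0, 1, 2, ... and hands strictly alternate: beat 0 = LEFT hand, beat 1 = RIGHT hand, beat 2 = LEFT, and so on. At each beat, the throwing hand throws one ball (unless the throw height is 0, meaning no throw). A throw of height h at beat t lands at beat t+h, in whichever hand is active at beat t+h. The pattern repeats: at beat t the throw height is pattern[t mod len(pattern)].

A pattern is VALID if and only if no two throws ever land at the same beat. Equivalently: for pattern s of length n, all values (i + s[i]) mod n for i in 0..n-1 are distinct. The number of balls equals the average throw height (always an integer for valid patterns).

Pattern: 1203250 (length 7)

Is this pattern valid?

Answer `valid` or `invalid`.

i=0: (i + s[i]) mod n = (0 + 1) mod 7 = 1
i=1: (i + s[i]) mod n = (1 + 2) mod 7 = 3
i=2: (i + s[i]) mod n = (2 + 0) mod 7 = 2
i=3: (i + s[i]) mod n = (3 + 3) mod 7 = 6
i=4: (i + s[i]) mod n = (4 + 2) mod 7 = 6
i=5: (i + s[i]) mod n = (5 + 5) mod 7 = 3
i=6: (i + s[i]) mod n = (6 + 0) mod 7 = 6
Residues: [1, 3, 2, 6, 6, 3, 6], distinct: False

Answer: invalid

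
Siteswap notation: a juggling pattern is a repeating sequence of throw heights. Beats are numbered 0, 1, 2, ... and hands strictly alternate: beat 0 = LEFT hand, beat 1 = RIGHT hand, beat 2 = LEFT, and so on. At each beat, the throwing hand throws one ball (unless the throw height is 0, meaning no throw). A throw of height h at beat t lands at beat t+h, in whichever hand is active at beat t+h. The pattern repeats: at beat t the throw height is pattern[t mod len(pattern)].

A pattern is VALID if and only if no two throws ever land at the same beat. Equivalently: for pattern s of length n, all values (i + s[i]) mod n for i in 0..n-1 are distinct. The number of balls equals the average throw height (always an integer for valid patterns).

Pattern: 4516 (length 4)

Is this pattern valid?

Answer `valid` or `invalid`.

i=0: (i + s[i]) mod n = (0 + 4) mod 4 = 0
i=1: (i + s[i]) mod n = (1 + 5) mod 4 = 2
i=2: (i + s[i]) mod n = (2 + 1) mod 4 = 3
i=3: (i + s[i]) mod n = (3 + 6) mod 4 = 1
Residues: [0, 2, 3, 1], distinct: True

Answer: valid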